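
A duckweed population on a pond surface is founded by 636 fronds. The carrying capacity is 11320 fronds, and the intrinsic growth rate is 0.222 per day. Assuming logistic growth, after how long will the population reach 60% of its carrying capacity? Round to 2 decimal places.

14.53 days

A = (K − N₀)/N₀ = (11320 − 636)/636 = 16.799.
Solve 11320/(1 + 16.799·e^(−0.222t)) = 6792: 1 + 16.799·e^(−0.222t) = 1.6667, so e^(−0.222t) = 0.0396855.
−0.222·t = ln(0.0396855) = -3.2268, so t = 3.2268/0.222 = 14.535.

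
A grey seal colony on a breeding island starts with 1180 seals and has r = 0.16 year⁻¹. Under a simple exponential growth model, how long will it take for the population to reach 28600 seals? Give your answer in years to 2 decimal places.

Set N₀·e^(rt) = 28600: e^(0.16·t) = 28600/1180 = 24.237.
0.16·t = ln(24.237) = 3.1879, so t = 3.1879/0.16 = 19.924.

19.92 years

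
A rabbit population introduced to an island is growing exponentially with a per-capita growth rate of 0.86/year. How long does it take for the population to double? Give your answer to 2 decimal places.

Doubling time t_d = ln(2)/r = 0.6931/0.86 = 0.80599.

0.81 years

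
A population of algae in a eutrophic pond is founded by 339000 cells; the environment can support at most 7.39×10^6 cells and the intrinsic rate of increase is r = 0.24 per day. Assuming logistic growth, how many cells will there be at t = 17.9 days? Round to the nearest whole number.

A = (K − N₀)/N₀ = (7.39×10^6 − 339000)/339000 = 20.799.
N(t) = K/(1 + A·e^(−rt)) = 7.39×10^6/(1 + 20.799×e^(−0.24×17.9)).
e^(−4.296) = 0.013623; denominator = 1 + 20.799×0.013623 = 1.2833.
N = 7.39×10^6/1.2833 = 5.758371×10^6.

5758371 cells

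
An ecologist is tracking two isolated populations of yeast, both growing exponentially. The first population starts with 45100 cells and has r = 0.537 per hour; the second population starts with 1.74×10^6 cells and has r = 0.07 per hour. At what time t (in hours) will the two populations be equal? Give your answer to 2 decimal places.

7.82 hours

Set 45100·e^(0.537t) = 1.74×10^6·e^(0.07t).
e^((0.537 − 0.07)t) = 1.74×10^6/45100 → e^(0.467·t) = 38.581.
0.467·t = ln(38.581) = 3.6528, so t = 3.6528/0.467 = 7.8218.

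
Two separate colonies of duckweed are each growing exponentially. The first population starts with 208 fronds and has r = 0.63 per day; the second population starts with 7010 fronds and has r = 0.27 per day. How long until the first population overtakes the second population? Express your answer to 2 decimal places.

9.77 days

Set 208·e^(0.63t) = 7010·e^(0.27t).
e^((0.63 − 0.27)t) = 7010/208 → e^(0.36·t) = 33.702.
0.36·t = ln(33.702) = 3.5176, so t = 3.5176/0.36 = 9.771.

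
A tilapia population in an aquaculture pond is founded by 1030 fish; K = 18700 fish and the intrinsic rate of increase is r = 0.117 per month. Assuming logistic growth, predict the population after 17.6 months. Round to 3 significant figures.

A = (K − N₀)/N₀ = (18700 − 1030)/1030 = 17.155.
N(t) = K/(1 + A·e^(−rt)) = 18700/(1 + 17.155×e^(−0.117×17.6)).
e^(−2.059) = 0.12756; denominator = 1 + 17.155×0.12756 = 3.1883.
N = 18700/3.1883 = 5865.26.

5870 fish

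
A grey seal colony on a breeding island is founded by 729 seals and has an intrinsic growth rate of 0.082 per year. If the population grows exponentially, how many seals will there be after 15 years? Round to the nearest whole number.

N(t) = N₀·e^(rt) = 729 × e^(0.082×15) = 729 × e^1.23.
e^1.23 ≈ 3.4212, so N ≈ 729 × 3.4212 = 2494.08.

2494 seals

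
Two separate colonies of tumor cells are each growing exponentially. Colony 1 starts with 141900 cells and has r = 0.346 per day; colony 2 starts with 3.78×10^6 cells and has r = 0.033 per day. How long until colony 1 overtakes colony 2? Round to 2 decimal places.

Set 141900·e^(0.346t) = 3.78×10^6·e^(0.033t).
e^((0.346 − 0.033)t) = 3.78×10^6/141900 → e^(0.313·t) = 26.638.
0.313·t = ln(26.638) = 3.2824, so t = 3.2824/0.313 = 10.487.

10.49 days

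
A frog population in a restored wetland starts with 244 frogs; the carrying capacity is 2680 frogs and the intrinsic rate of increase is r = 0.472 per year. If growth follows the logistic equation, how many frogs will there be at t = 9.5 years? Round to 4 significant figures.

2409 frogs

A = (K − N₀)/N₀ = (2680 − 244)/244 = 9.9836.
N(t) = K/(1 + A·e^(−rt)) = 2680/(1 + 9.9836×e^(−0.472×9.5)).
e^(−4.484) = 0.011288; denominator = 1 + 9.9836×0.011288 = 1.1127.
N = 2680/1.1127 = 2408.56.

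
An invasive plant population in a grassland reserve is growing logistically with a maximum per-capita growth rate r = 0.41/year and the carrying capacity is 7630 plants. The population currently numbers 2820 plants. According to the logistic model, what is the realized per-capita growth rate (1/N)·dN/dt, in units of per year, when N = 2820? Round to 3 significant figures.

0.258 per year

(1/N)·dN/dt = r(1 − N/K) = 0.41 × (1 − 2820/7630).
= 0.41 × 0.63041 = 0.25847.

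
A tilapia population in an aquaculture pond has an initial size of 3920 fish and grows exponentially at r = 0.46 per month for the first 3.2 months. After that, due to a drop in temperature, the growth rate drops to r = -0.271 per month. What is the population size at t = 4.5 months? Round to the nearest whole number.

Phase 1: N(3.2) = 3920·e^(0.46×3.2) = 3920·e^1.472 = 17083.1.
Phase 2 runs for 4.5 − 3.2 = 1.3 months at r = -0.271.
N(4.5) = 17083.1·e^(-0.271×1.3) = 17083.1·e^-0.3523 = 12010.6.

12011 fish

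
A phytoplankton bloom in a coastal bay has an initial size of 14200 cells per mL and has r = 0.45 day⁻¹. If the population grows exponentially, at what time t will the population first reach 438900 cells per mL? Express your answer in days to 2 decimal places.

7.62 days

Set N₀·e^(rt) = 438900: e^(0.45·t) = 438900/14200 = 30.908.
0.45·t = ln(30.908) = 3.431, so t = 3.431/0.45 = 7.6245.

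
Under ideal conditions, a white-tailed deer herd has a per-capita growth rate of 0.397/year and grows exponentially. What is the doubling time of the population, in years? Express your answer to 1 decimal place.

1.7 years

Doubling time t_d = ln(2)/r = 0.6931/0.397 = 1.746.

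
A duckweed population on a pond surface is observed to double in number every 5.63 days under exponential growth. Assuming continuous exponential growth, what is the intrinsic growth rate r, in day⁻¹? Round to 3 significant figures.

0.123 per day

r = ln(2)/t_d = 0.6931/5.63 = 0.12312.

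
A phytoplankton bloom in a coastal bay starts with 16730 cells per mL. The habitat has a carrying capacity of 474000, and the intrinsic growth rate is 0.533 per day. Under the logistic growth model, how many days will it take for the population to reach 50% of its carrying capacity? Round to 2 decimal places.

A = (K − N₀)/N₀ = (474000 − 16730)/16730 = 27.332.
Solve 474000/(1 + 27.332·e^(−0.533t)) = 237000: 1 + 27.332·e^(−0.533t) = 2, so e^(−0.533t) = 0.0365867.
−0.533·t = ln(0.0365867) = -3.3081, so t = 3.3081/0.533 = 6.2065.

6.21 days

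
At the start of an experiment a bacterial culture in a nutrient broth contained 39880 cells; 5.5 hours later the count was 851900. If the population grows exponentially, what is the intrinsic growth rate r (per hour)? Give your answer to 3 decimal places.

0.557 per hour

From N(t) = N₀·e^(rt): e^(r·5.5) = 851900/39880 = 21.362.
r·5.5 = ln(21.362) = 3.0616, so r = 3.0616/5.5 = 0.55665.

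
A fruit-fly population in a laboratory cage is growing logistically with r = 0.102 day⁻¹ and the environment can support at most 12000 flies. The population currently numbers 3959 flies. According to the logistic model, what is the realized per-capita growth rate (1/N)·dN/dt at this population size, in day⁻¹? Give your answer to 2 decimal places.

0.07 per day

(1/N)·dN/dt = r(1 − N/K) = 0.102 × (1 − 3959/12000).
= 0.102 × 0.67008 = 0.068348.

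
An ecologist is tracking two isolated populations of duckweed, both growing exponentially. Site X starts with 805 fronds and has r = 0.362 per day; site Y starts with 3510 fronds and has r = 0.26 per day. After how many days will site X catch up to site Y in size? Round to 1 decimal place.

Set 805·e^(0.362t) = 3510·e^(0.26t).
e^((0.362 − 0.26)t) = 3510/805 → e^(0.102·t) = 4.3602.
0.102·t = ln(4.3602) = 1.4725, so t = 1.4725/0.102 = 14.437.

14.4 days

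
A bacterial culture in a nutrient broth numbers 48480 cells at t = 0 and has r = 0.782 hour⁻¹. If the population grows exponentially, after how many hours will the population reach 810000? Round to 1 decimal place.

3.6 hours

Set N₀·e^(rt) = 810000: e^(0.782·t) = 810000/48480 = 16.708.
0.782·t = ln(16.708) = 2.8159, so t = 2.8159/0.782 = 3.6009.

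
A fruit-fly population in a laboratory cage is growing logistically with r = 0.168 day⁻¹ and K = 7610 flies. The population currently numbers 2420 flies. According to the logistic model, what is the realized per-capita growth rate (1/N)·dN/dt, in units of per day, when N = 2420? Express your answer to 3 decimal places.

(1/N)·dN/dt = r(1 − N/K) = 0.168 × (1 − 2420/7610).
= 0.168 × 0.682 = 0.11458.

0.115 per day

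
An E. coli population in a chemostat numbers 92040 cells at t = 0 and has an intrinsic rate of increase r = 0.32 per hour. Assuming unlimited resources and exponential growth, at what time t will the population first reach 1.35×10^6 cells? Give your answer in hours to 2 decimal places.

Set N₀·e^(rt) = 1.35×10^6: e^(0.32·t) = 1.35×10^6/92040 = 14.668.
0.32·t = ln(14.668) = 2.6856, so t = 2.6856/0.32 = 8.3926.

8.39 hours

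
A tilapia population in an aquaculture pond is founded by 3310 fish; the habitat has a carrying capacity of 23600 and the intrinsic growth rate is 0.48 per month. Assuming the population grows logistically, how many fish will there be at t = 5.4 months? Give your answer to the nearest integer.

A = (K − N₀)/N₀ = (23600 − 3310)/3310 = 6.1299.
N(t) = K/(1 + A·e^(−rt)) = 23600/(1 + 6.1299×e^(−0.48×5.4)).
e^(−2.592) = 0.07487; denominator = 1 + 6.1299×0.07487 = 1.4589.
N = 23600/1.4589 = 16176.

16176 fish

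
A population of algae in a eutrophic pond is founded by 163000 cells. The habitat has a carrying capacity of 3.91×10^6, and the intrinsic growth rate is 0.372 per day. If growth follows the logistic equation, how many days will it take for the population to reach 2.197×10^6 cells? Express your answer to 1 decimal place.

A = (K − N₀)/N₀ = (3.91×10^6 − 163000)/163000 = 22.988.
Solve 3.91×10^6/(1 + 22.988·e^(−0.372t)) = 2.197×10^6: 1 + 22.988·e^(−0.372t) = 1.7797, so e^(−0.372t) = 0.0339181.
−0.372·t = ln(0.0339181) = -3.3838, so t = 3.3838/0.372 = 9.0963.

9.1 days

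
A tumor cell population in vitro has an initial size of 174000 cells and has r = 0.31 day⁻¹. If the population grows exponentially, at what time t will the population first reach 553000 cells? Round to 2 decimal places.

3.73 days

Set N₀·e^(rt) = 553000: e^(0.31·t) = 553000/174000 = 3.1782.
0.31·t = ln(3.1782) = 1.1563, so t = 1.1563/0.31 = 3.73.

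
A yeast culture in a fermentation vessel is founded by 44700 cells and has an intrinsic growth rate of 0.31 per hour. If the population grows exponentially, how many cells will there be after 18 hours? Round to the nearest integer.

N(t) = N₀·e^(rt) = 44700 × e^(0.31×18) = 44700 × e^5.58.
e^5.58 ≈ 265.07, so N ≈ 44700 × 265.07 = 1.18487×10^7.

11848701 cells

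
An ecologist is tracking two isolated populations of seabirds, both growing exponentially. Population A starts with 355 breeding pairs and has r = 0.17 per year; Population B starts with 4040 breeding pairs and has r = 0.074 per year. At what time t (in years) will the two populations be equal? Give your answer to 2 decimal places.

25.33 years

Set 355·e^(0.17t) = 4040·e^(0.074t).
e^((0.17 − 0.074)t) = 4040/355 → e^(0.096·t) = 11.38.
0.096·t = ln(11.38) = 2.4319, so t = 2.4319/0.096 = 25.332.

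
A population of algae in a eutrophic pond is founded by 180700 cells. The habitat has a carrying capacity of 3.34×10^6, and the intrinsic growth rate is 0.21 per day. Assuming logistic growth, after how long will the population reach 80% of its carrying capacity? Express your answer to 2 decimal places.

20.23 days

A = (K − N₀)/N₀ = (3.34×10^6 − 180700)/180700 = 17.484.
Solve 3.34×10^6/(1 + 17.484·e^(−0.21t)) = 2.672×10^6: 1 + 17.484·e^(−0.21t) = 1.25, so e^(−0.21t) = 0.0142991.
−0.21·t = ln(0.0142991) = -4.2476, so t = 4.2476/0.21 = 20.226.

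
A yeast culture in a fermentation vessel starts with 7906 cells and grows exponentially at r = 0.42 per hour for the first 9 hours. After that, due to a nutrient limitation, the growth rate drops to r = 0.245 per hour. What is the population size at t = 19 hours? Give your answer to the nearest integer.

Phase 1: N(9) = 7906·e^(0.42×9) = 7906·e^3.78 = 346410.
Phase 2 runs for 19 − 9 = 10 hours at r = 0.245.
N(19) = 346410·e^(0.245×10) = 346410·e^2.45 = 4.014315×10^6.

4014315 cells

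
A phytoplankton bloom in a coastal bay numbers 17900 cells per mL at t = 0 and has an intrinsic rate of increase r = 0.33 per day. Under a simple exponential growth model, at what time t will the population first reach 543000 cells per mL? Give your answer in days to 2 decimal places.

10.34 days

Set N₀·e^(rt) = 543000: e^(0.33·t) = 543000/17900 = 30.335.
0.33·t = ln(30.335) = 3.4123, so t = 3.4123/0.33 = 10.34.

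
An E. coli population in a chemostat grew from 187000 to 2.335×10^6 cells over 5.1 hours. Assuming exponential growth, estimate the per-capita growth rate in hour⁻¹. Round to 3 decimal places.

0.495 per hour

From N(t) = N₀·e^(rt): e^(r·5.1) = 2.335×10^6/187000 = 12.487.
r·5.1 = ln(12.487) = 2.5247, so r = 2.5247/5.1 = 0.49503.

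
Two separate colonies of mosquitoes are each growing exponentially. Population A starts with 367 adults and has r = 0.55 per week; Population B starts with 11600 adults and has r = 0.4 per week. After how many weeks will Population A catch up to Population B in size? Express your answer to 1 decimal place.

23.0 weeks

Set 367·e^(0.55t) = 11600·e^(0.4t).
e^((0.55 − 0.4)t) = 11600/367 → e^(0.15·t) = 31.608.
0.15·t = ln(31.608) = 3.4534, so t = 3.4534/0.15 = 23.023.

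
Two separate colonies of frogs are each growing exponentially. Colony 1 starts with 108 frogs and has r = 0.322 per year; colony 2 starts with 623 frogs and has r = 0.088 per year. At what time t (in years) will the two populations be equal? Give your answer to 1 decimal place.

Set 108·e^(0.322t) = 623·e^(0.088t).
e^((0.322 − 0.088)t) = 623/108 → e^(0.234·t) = 5.7685.
0.234·t = ln(5.7685) = 1.7524, so t = 1.7524/0.234 = 7.489.

7.5 years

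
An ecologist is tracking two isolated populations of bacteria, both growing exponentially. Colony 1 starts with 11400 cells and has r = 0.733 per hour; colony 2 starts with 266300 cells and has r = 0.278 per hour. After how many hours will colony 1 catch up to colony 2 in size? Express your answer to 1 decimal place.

Set 11400·e^(0.733t) = 266300·e^(0.278t).
e^((0.733 − 0.278)t) = 266300/11400 → e^(0.455·t) = 23.36.
0.455·t = ln(23.36) = 3.151, so t = 3.151/0.455 = 6.9253.

6.9 hours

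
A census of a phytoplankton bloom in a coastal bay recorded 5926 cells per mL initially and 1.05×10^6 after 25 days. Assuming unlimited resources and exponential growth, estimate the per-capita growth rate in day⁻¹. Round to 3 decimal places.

From N(t) = N₀·e^(rt): e^(r·25) = 1.05×10^6/5926 = 177.19.
r·25 = ln(177.19) = 5.1772, so r = 5.1772/25 = 0.20709.

0.207 per day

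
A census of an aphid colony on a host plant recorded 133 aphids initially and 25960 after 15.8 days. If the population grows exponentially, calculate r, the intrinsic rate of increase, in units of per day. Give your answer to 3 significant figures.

From N(t) = N₀·e^(rt): e^(r·15.8) = 25960/133 = 195.19.
r·15.8 = ln(195.19) = 5.274, so r = 5.274/15.8 = 0.3338.

0.334 per day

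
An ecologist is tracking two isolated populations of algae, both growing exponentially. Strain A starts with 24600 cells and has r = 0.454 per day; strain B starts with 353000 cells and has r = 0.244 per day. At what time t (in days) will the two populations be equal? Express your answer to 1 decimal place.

12.7 days

Set 24600·e^(0.454t) = 353000·e^(0.244t).
e^((0.454 − 0.244)t) = 353000/24600 → e^(0.21·t) = 14.35.
0.21·t = ln(14.35) = 2.6637, so t = 2.6637/0.21 = 12.684.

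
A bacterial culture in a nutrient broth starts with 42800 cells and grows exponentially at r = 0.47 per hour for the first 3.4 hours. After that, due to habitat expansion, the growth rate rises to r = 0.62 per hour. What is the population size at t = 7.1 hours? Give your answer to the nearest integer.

Phase 1: N(3.4) = 42800·e^(0.47×3.4) = 42800·e^1.598 = 211566.
Phase 2 runs for 7.1 − 3.4 = 3.7 hours at r = 0.62.
N(7.1) = 211566·e^(0.62×3.7) = 211566·e^2.294 = 2.097577×10^6.

2097577 cells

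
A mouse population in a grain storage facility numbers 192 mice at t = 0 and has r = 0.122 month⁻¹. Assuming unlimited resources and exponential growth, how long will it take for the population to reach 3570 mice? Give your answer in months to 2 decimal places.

Set N₀·e^(rt) = 3570: e^(0.122·t) = 3570/192 = 18.594.
0.122·t = ln(18.594) = 2.9228, so t = 2.9228/0.122 = 23.958.

23.96 months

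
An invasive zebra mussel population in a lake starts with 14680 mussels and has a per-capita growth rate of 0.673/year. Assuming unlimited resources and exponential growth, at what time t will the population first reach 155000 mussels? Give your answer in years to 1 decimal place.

Set N₀·e^(rt) = 155000: e^(0.673·t) = 155000/14680 = 10.559.
0.673·t = ln(10.559) = 2.3569, so t = 2.3569/0.673 = 3.5021.

3.5 years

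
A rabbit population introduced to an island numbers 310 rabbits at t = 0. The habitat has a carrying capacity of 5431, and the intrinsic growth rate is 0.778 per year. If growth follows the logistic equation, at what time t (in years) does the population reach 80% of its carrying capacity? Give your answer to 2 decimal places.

A = (K − N₀)/N₀ = (5431 − 310)/310 = 16.519.
Solve 5431/(1 + 16.519·e^(−0.778t)) = 4344.8: 1 + 16.519·e^(−0.778t) = 1.25, so e^(−0.778t) = 0.0151338.
−0.778·t = ln(0.0151338) = -4.1908, so t = 4.1908/0.778 = 5.3867.

5.39 years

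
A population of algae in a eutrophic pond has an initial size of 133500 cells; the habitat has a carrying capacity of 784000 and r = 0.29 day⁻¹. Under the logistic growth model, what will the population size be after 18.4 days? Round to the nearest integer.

766027 cells

A = (K − N₀)/N₀ = (784000 − 133500)/133500 = 4.8727.
N(t) = K/(1 + A·e^(−rt)) = 784000/(1 + 4.8727×e^(−0.29×18.4)).
e^(−5.336) = 0.0048151; denominator = 1 + 4.8727×0.0048151 = 1.0235.
N = 784000/1.0235 = 766027.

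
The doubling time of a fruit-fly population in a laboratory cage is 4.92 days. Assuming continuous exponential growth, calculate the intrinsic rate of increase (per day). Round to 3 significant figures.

r = ln(2)/t_d = 0.6931/4.92 = 0.14088.

0.141 per day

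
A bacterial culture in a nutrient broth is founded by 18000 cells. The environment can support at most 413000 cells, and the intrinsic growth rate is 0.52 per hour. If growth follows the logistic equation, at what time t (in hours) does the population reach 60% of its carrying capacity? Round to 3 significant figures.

6.72 hours

A = (K − N₀)/N₀ = (413000 − 18000)/18000 = 21.944.
Solve 413000/(1 + 21.944·e^(−0.52t)) = 247800: 1 + 21.944·e^(−0.52t) = 1.6667, so e^(−0.52t) = 0.0303797.
−0.52·t = ln(0.0303797) = -3.494, so t = 3.494/0.52 = 6.7192.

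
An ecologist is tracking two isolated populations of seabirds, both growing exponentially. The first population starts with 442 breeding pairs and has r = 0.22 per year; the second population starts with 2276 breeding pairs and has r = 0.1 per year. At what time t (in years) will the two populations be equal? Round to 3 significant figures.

13.7 years

Set 442·e^(0.22t) = 2276·e^(0.1t).
e^((0.22 − 0.1)t) = 2276/442 → e^(0.12·t) = 5.1493.
0.12·t = ln(5.1493) = 1.6389, so t = 1.6389/0.12 = 13.657.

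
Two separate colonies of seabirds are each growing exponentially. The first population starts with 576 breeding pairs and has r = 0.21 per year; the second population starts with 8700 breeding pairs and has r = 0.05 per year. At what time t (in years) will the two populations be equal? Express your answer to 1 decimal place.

17.0 years

Set 576·e^(0.21t) = 8700·e^(0.05t).
e^((0.21 − 0.05)t) = 8700/576 → e^(0.16·t) = 15.104.
0.16·t = ln(15.104) = 2.715, so t = 2.715/0.16 = 16.969.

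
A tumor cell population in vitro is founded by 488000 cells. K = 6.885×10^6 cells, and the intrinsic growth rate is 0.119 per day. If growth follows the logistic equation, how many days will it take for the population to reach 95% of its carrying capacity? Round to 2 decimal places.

A = (K − N₀)/N₀ = (6.885×10^6 − 488000)/488000 = 13.109.
Solve 6.885×10^6/(1 + 13.109·e^(−0.119t)) = 6.54075×10^6: 1 + 13.109·e^(−0.119t) = 1.0526, so e^(−0.119t) = 0.00401504.
−0.119·t = ln(0.00401504) = -5.5177, so t = 5.5177/0.119 = 46.367.

46.37 days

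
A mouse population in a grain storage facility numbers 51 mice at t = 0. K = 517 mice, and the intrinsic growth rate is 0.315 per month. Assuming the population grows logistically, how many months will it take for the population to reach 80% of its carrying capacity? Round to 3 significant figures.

11.4 months

A = (K − N₀)/N₀ = (517 − 51)/51 = 9.1373.
Solve 517/(1 + 9.1373·e^(−0.315t)) = 413.6: 1 + 9.1373·e^(−0.315t) = 1.25, so e^(−0.315t) = 0.0273605.
−0.315·t = ln(0.0273605) = -3.5987, so t = 3.5987/0.315 = 11.424.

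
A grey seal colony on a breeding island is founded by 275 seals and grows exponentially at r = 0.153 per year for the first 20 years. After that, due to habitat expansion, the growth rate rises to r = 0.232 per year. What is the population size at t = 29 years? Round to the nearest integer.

Phase 1: N(20) = 275·e^(0.153×20) = 275·e^3.06 = 5865.08.
Phase 2 runs for 29 − 20 = 9 years at r = 0.232.
N(29) = 5865.08·e^(0.232×9) = 5865.08·e^2.088 = 47323.9.

47324 seals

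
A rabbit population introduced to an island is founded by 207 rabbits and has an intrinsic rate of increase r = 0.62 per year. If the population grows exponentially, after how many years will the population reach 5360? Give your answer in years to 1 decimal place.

5.2 years

Set N₀·e^(rt) = 5360: e^(0.62·t) = 5360/207 = 25.894.
0.62·t = ln(25.894) = 3.254, so t = 3.254/0.62 = 5.2484.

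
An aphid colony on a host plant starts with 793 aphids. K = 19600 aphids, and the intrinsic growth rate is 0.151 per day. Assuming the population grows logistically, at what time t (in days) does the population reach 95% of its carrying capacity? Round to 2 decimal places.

40.47 days

A = (K − N₀)/N₀ = (19600 − 793)/793 = 23.716.
Solve 19600/(1 + 23.716·e^(−0.151t)) = 18620: 1 + 23.716·e^(−0.151t) = 1.0526, so e^(−0.151t) = 0.00221922.
−0.151·t = ln(0.00221922) = -6.1106, so t = 6.1106/0.151 = 40.468.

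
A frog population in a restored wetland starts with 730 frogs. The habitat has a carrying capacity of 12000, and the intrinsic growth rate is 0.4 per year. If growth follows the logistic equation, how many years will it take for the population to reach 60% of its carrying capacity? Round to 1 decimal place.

7.9 years

A = (K − N₀)/N₀ = (12000 − 730)/730 = 15.438.
Solve 12000/(1 + 15.438·e^(−0.4t)) = 7200: 1 + 15.438·e^(−0.4t) = 1.6667, so e^(−0.4t) = 0.0431825.
−0.4·t = ln(0.0431825) = -3.1423, so t = 3.1423/0.4 = 7.8558.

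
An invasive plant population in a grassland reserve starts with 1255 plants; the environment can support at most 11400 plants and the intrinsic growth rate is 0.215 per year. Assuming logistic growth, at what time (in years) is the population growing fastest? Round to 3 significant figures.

Logistic growth is fastest at N = K/2 = 5700.
A = (K − N₀)/N₀ = 8.0837. Set K/(1 + A·e^(−rt)) = K/2 → A·e^(−rt) = 1.
e^(−0.215t) = 1/8.0837 = 0.123706, so t = ln(8.0837)/0.215 = 2.0898/0.215 = 9.7202.

9.72 years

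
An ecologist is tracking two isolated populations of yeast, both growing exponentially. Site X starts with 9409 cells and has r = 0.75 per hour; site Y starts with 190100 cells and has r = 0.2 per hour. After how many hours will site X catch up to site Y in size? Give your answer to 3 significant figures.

Set 9409·e^(0.75t) = 190100·e^(0.2t).
e^((0.75 − 0.2)t) = 190100/9409 → e^(0.55·t) = 20.204.
0.55·t = ln(20.204) = 3.0059, so t = 3.0059/0.55 = 5.4652.

5.47 hours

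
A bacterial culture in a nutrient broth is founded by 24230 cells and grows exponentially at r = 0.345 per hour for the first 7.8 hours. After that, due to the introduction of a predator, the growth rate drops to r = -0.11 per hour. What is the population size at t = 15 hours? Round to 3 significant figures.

162000 cells

Phase 1: N(7.8) = 24230·e^(0.345×7.8) = 24230·e^2.691 = 357306.
Phase 2 runs for 15 − 7.8 = 7.2 hours at r = -0.11.
N(15) = 357306·e^(-0.11×7.2) = 357306·e^-0.792 = 161837.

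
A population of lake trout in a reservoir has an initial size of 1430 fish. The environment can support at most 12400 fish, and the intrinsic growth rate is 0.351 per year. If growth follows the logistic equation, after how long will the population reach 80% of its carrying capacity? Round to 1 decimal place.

9.8 years

A = (K − N₀)/N₀ = (12400 − 1430)/1430 = 7.6713.
Solve 12400/(1 + 7.6713·e^(−0.351t)) = 9920: 1 + 7.6713·e^(−0.351t) = 1.25, so e^(−0.351t) = 0.0325889.
−0.351·t = ln(0.0325889) = -3.4238, so t = 3.4238/0.351 = 9.7544.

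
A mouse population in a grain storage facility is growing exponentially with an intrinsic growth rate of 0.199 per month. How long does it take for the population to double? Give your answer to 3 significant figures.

3.48 months

Doubling time t_d = ln(2)/r = 0.6931/0.199 = 3.4832.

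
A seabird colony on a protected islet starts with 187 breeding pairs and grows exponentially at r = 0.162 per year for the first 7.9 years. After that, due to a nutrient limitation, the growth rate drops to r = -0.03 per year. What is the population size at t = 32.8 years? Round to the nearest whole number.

319 breeding pairs

Phase 1: N(7.9) = 187·e^(0.162×7.9) = 187·e^1.28 = 672.437.
Phase 2 runs for 32.8 − 7.9 = 24.9 years at r = -0.03.
N(32.8) = 672.437·e^(-0.03×24.9) = 672.437·e^-0.747 = 318.591.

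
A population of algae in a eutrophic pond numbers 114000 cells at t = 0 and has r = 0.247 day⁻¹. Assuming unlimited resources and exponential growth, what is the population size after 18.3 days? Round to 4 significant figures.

N(t) = N₀·e^(rt) = 114000 × e^(0.247×18.3) = 114000 × e^4.52.
e^4.52 ≈ 91.845, so N ≈ 114000 × 91.845 = 1.047031×10^7.

10470000 cells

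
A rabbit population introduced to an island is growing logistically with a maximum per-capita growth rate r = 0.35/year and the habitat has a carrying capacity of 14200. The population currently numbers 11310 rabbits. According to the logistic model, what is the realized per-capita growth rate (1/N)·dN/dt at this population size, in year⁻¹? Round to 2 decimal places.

0.07 per year

(1/N)·dN/dt = r(1 − N/K) = 0.35 × (1 − 11310/14200).
= 0.35 × 0.20352 = 0.071232.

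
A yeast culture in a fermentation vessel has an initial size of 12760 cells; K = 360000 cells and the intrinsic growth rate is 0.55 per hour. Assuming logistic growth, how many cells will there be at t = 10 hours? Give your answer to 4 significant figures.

324000 cells

A = (K − N₀)/N₀ = (360000 − 12760)/12760 = 27.213.
N(t) = K/(1 + A·e^(−rt)) = 360000/(1 + 27.213×e^(−0.55×10)).
e^(−5.5) = 0.0040868; denominator = 1 + 27.213×0.0040868 = 1.1112.
N = 360000/1.1112 = 323970.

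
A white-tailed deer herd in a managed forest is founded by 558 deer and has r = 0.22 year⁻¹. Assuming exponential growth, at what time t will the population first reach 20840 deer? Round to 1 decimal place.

16.5 years

Set N₀·e^(rt) = 20840: e^(0.22·t) = 20840/558 = 37.348.
0.22·t = ln(37.348) = 3.6203, so t = 3.6203/0.22 = 16.456.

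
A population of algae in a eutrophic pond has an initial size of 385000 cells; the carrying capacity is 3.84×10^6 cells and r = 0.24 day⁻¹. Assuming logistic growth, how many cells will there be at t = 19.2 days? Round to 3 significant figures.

A = (K − N₀)/N₀ = (3.84×10^6 − 385000)/385000 = 8.974.
N(t) = K/(1 + A·e^(−rt)) = 3.84×10^6/(1 + 8.974×e^(−0.24×19.2)).
e^(−4.608) = 0.0099717; denominator = 1 + 8.974×0.0099717 = 1.0895.
N = 3.84×10^6/1.0895 = 3.524596×10^6.

3520000 cells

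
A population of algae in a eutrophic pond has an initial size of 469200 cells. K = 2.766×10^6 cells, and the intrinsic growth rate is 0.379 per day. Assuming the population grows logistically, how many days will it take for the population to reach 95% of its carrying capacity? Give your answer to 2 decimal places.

A = (K − N₀)/N₀ = (2.766×10^6 − 469200)/469200 = 4.8951.
Solve 2.766×10^6/(1 + 4.8951·e^(−0.379t)) = 2.6277×10^6: 1 + 4.8951·e^(−0.379t) = 1.0526, so e^(−0.379t) = 0.0107518.
−0.379·t = ln(0.0107518) = -4.5327, so t = 4.5327/0.379 = 11.96.

11.96 days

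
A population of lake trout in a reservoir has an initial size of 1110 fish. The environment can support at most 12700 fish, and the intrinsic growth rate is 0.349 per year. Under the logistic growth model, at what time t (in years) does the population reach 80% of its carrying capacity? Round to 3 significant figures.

10.7 years

A = (K − N₀)/N₀ = (12700 − 1110)/1110 = 10.441.
Solve 12700/(1 + 10.441·e^(−0.349t)) = 10160: 1 + 10.441·e^(−0.349t) = 1.25, so e^(−0.349t) = 0.0239431.
−0.349·t = ln(0.0239431) = -3.7321, so t = 3.7321/0.349 = 10.694.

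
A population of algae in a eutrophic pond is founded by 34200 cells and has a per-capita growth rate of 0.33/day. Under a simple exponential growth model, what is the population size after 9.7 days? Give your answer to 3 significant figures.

840000 cells

N(t) = N₀·e^(rt) = 34200 × e^(0.33×9.7) = 34200 × e^3.201.
e^3.201 ≈ 24.557, so N ≈ 34200 × 24.557 = 839852.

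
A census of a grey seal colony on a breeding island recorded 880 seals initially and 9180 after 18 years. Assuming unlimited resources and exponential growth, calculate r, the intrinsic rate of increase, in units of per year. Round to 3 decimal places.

From N(t) = N₀·e^(rt): e^(r·18) = 9180/880 = 10.432.
r·18 = ln(10.432) = 2.3449, so r = 2.3449/18 = 0.13027.

0.130 per year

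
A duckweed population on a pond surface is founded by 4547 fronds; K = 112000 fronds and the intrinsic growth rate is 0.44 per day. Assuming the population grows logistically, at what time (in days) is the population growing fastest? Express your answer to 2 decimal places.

Logistic growth is fastest at N = K/2 = 56000.
A = (K − N₀)/N₀ = 23.632. Set K/(1 + A·e^(−rt)) = K/2 → A·e^(−rt) = 1.
e^(−0.44t) = 1/23.632 = 0.0423162, so t = ln(23.632)/0.44 = 3.1626/0.44 = 7.1877.

7.19 days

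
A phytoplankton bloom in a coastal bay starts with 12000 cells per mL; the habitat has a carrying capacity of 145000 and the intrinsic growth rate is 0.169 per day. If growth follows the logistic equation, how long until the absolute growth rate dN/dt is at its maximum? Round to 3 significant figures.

Logistic growth is fastest at N = K/2 = 72500.
A = (K − N₀)/N₀ = 11.083. Set K/(1 + A·e^(−rt)) = K/2 → A·e^(−rt) = 1.
e^(−0.169t) = 1/11.083 = 0.0902256, so t = ln(11.083)/0.169 = 2.4054/0.169 = 14.233.

14.2 days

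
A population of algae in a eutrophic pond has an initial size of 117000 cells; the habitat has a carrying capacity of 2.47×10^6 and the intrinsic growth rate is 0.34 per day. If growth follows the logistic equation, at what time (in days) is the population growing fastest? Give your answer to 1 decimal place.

8.8 days

Logistic growth is fastest at N = K/2 = 1.235×10^6.
A = (K − N₀)/N₀ = 20.111. Set K/(1 + A·e^(−rt)) = K/2 → A·e^(−rt) = 1.
e^(−0.34t) = 1/20.111 = 0.0497238, so t = ln(20.111)/0.34 = 3.0013/0.34 = 8.8273.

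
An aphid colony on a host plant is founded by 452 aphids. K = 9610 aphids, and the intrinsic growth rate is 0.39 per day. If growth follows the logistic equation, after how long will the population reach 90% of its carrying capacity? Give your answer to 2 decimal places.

13.35 days

A = (K − N₀)/N₀ = (9610 − 452)/452 = 20.261.
Solve 9610/(1 + 20.261·e^(−0.39t)) = 8649: 1 + 20.261·e^(−0.39t) = 1.1111, so e^(−0.39t) = 0.00548397.
−0.39·t = ln(0.00548397) = -5.2059, so t = 5.2059/0.39 = 13.349.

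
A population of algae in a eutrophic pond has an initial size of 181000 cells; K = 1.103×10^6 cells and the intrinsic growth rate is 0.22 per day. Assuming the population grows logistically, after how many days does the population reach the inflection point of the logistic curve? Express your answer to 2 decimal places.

7.40 days

Logistic growth is fastest at N = K/2 = 551500.
A = (K − N₀)/N₀ = 5.0939. Set K/(1 + A·e^(−rt)) = K/2 → A·e^(−rt) = 1.
e^(−0.22t) = 1/5.0939 = 0.196312, so t = ln(5.0939)/0.22 = 1.628/0.22 = 7.4002.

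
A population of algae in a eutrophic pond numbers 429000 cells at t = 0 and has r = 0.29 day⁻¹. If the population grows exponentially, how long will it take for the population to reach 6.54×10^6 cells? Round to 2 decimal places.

9.39 days

Set N₀·e^(rt) = 6.54×10^6: e^(0.29·t) = 6.54×10^6/429000 = 15.245.
0.29·t = ln(15.245) = 2.7242, so t = 2.7242/0.29 = 9.3939.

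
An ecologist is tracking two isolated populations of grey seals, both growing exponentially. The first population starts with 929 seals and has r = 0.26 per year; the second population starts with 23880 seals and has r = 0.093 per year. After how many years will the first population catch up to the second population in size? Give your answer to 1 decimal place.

Set 929·e^(0.26t) = 23880·e^(0.093t).
e^((0.26 − 0.093)t) = 23880/929 → e^(0.167·t) = 25.705.
0.167·t = ln(25.705) = 3.2467, so t = 3.2467/0.167 = 19.441.

19.4 years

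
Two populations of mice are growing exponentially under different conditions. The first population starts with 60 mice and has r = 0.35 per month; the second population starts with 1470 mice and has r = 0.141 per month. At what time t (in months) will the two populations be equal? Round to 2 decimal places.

Set 60·e^(0.35t) = 1470·e^(0.141t).
e^((0.35 − 0.141)t) = 1470/60 → e^(0.209·t) = 24.5.
0.209·t = ln(24.5) = 3.1987, so t = 3.1987/0.209 = 15.305.

15.30 months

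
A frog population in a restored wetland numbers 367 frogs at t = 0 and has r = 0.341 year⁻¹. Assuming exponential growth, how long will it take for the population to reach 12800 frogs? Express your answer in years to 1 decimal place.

10.4 years

Set N₀·e^(rt) = 12800: e^(0.341·t) = 12800/367 = 34.877.
0.341·t = ln(34.877) = 3.5518, so t = 3.5518/0.341 = 10.416.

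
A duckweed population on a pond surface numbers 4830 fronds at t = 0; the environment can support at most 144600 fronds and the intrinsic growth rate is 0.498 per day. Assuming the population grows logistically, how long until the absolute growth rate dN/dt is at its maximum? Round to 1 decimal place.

6.8 days

Logistic growth is fastest at N = K/2 = 72300.
A = (K − N₀)/N₀ = 28.938. Set K/(1 + A·e^(−rt)) = K/2 → A·e^(−rt) = 1.
e^(−0.498t) = 1/28.938 = 0.0345568, so t = ln(28.938)/0.498 = 3.3652/0.498 = 6.7573.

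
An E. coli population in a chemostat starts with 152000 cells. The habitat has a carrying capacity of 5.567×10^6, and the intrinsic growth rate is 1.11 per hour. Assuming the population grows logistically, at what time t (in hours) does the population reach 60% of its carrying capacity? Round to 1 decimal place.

A = (K − N₀)/N₀ = (5.567×10^6 − 152000)/152000 = 35.625.
Solve 5.567×10^6/(1 + 35.625·e^(−1.11t)) = 3.3402×10^6: 1 + 35.625·e^(−1.11t) = 1.6667, so e^(−1.11t) = 0.0187135.
−1.11·t = ln(0.0187135) = -3.9785, so t = 3.9785/1.11 = 3.5842.

3.6 hours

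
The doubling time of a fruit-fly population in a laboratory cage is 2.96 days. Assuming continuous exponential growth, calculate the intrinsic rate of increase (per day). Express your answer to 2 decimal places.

r = ln(2)/t_d = 0.6931/2.96 = 0.23417.

0.23 per day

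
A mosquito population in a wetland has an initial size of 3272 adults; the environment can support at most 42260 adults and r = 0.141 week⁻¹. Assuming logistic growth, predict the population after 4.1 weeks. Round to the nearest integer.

A = (K − N₀)/N₀ = (42260 − 3272)/3272 = 11.916.
N(t) = K/(1 + A·e^(−rt)) = 42260/(1 + 11.916×e^(−0.141×4.1)).
e^(−0.5781) = 0.56096; denominator = 1 + 11.916×0.56096 = 7.6842.
N = 42260/7.6842 = 5499.57.

5500 adults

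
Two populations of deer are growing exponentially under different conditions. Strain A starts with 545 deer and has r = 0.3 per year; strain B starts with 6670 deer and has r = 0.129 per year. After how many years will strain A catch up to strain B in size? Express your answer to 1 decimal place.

Set 545·e^(0.3t) = 6670·e^(0.129t).
e^((0.3 − 0.129)t) = 6670/545 → e^(0.171·t) = 12.239.
0.171·t = ln(12.239) = 2.5046, so t = 2.5046/0.171 = 14.647.

14.6 years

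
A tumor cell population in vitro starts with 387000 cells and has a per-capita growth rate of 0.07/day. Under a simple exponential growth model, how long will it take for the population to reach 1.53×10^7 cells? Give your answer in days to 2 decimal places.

Set N₀·e^(rt) = 1.53×10^7: e^(0.07·t) = 1.53×10^7/387000 = 39.535.
0.07·t = ln(39.535) = 3.6772, so t = 3.6772/0.07 = 52.531.

52.53 days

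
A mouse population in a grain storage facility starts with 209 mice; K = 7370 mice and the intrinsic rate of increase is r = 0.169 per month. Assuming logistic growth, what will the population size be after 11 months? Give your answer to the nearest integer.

A = (K − N₀)/N₀ = (7370 − 209)/209 = 34.263.
N(t) = K/(1 + A·e^(−rt)) = 7370/(1 + 34.263×e^(−0.169×11)).
e^(−1.859) = 0.15583; denominator = 1 + 34.263×0.15583 = 6.3392.
N = 7370/6.3392 = 1162.61.

1163 mice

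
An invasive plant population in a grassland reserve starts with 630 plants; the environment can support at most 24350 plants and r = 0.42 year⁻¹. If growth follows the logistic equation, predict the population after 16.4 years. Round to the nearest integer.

23449 plants

A = (K − N₀)/N₀ = (24350 − 630)/630 = 37.651.
N(t) = K/(1 + A·e^(−rt)) = 24350/(1 + 37.651×e^(−0.42×16.4)).
e^(−6.888) = 0.00102; denominator = 1 + 37.651×0.00102 = 1.0384.
N = 24350/1.0384 = 23449.5.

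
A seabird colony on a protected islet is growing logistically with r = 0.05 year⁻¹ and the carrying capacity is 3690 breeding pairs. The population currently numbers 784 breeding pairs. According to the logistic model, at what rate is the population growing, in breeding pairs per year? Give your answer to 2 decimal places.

30.87 breeding pairs per year

dN/dt = rN(1 − N/K) = 0.05 × 784 × (1 − 784/3690).
1 − 784/3690 = 0.78753; dN/dt = 0.05 × 784 × 0.78753 = 30.871.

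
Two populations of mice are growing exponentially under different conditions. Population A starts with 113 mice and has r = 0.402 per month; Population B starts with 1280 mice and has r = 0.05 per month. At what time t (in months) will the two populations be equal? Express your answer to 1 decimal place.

Set 113·e^(0.402t) = 1280·e^(0.05t).
e^((0.402 − 0.05)t) = 1280/113 → e^(0.352·t) = 11.327.
0.352·t = ln(11.327) = 2.4272, so t = 2.4272/0.352 = 6.8955.

6.9 months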